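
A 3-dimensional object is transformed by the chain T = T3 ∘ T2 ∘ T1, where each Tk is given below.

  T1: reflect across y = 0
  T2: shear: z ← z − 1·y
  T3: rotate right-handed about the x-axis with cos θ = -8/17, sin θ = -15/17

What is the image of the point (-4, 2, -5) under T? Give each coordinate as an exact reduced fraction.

T(p) = (-4, -29/17, 54/17)

T1 reflect across y = 0: (-4, 2, -5) → (-4, -2, -5)
T2 shear: z ← z − 1·y: (-4, -2, -5) → (-4, -2, -3)
T3 rotate right-handed about the x-axis with cos θ = -8/17, sin θ = -15/17: (-4, -2, -3) → (-4, -29/17, 54/17)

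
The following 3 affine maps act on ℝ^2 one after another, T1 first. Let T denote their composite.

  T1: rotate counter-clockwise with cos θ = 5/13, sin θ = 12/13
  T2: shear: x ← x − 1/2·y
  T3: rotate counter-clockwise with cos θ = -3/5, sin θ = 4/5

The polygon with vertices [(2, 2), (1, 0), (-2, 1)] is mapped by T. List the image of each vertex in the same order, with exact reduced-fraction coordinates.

T1 rotate counter-clockwise with cos θ = 5/13, sin θ = 12/13: (2, 2) → (-14/13, 34/13); (1, 0) → (5/13, 12/13); (-2, 1) → (-22/13, -19/13)
T2 shear: x ← x − 1/2·y: (-14/13, 34/13) → (-31/13, 34/13); (5/13, 12/13) → (-1/13, 12/13); (-22/13, -19/13) → (-25/26, -19/13)
T3 rotate counter-clockwise with cos θ = -3/5, sin θ = 4/5: (-31/13, 34/13) → (-43/65, -226/65); (-1/13, 12/13) → (-9/13, -8/13); (-25/26, -19/13) → (227/130, 7/65)

image vertices: (-43/65, -226/65), (-9/13, -8/13), (227/130, 7/65)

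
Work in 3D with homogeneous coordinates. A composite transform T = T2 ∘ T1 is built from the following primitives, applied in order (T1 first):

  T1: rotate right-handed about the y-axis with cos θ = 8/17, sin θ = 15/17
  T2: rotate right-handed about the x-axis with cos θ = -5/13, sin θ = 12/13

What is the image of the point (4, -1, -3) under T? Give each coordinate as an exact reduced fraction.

T(p) = (-13/17, 1093/221, 216/221)

T1 rotate right-handed about the y-axis with cos θ = 8/17, sin θ = 15/17: (4, -1, -3) → (-13/17, -1, -84/17)
T2 rotate right-handed about the x-axis with cos θ = -5/13, sin θ = 12/13: (-13/17, -1, -84/17) → (-13/17, 1093/221, 216/221)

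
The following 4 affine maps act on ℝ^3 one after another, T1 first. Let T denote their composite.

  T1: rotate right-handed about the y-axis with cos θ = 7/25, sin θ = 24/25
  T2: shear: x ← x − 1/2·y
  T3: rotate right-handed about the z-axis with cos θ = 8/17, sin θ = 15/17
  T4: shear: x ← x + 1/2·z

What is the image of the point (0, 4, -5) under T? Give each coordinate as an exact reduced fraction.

T1 rotate right-handed about the y-axis with cos θ = 7/25, sin θ = 24/25: (0, 4, -5) → (-24/5, 4, -7/5)
T2 shear: x ← x − 1/2·y: (-24/5, 4, -7/5) → (-34/5, 4, -7/5)
T3 rotate right-handed about the z-axis with cos θ = 8/17, sin θ = 15/17: (-34/5, 4, -7/5) → (-572/85, -70/17, -7/5)
T4 shear: x ← x + 1/2·z: (-572/85, -70/17, -7/5) → (-1263/170, -70/17, -7/5)

T(p) = (-1263/170, -70/17, -7/5)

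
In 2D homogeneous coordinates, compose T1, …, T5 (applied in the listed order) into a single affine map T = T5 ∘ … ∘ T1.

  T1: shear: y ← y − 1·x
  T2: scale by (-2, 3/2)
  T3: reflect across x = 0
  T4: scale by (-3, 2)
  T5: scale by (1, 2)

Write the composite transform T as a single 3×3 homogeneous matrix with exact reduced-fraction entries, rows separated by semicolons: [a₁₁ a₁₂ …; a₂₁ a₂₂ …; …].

T1 = [1 0 0; -1 1 0; 0 0 1]
T2·T1 = [-2 0 0; -3/2 3/2 0; 0 0 1]
T3·…·T1 = [2 0 0; -3/2 3/2 0; 0 0 1]
T4·…·T1 = [-6 0 0; -3 3 0; 0 0 1]
T5·…·T1 = [-6 0 0; -6 6 0; 0 0 1]

T = [-6 0 0; -6 6 0; 0 0 1]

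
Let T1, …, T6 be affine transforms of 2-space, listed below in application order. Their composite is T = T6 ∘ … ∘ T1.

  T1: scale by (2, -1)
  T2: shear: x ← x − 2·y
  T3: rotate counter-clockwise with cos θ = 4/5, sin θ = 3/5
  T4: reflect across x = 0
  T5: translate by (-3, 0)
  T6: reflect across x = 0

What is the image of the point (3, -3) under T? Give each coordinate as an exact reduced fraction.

T(p) = (6/5, 12/5)

T1 scale by (2, -1): (3, -3) → (6, 3)
T2 shear: x ← x − 2·y: (6, 3) → (0, 3)
T3 rotate counter-clockwise with cos θ = 4/5, sin θ = 3/5: (0, 3) → (-9/5, 12/5)
T4 reflect across x = 0: (-9/5, 12/5) → (9/5, 12/5)
T5 translate by (-3, 0): (9/5, 12/5) → (-6/5, 12/5)
T6 reflect across x = 0: (-6/5, 12/5) → (6/5, 12/5)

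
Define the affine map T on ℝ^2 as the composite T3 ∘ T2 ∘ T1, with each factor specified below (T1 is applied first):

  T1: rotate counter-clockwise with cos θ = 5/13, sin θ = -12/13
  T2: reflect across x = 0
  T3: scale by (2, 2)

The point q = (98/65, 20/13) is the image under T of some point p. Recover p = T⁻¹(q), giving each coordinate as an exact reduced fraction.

T1 = [5/13 12/13 0; -12/13 5/13 0; 0 0 1]
T2·T1 = [-5/13 -12/13 0; -12/13 5/13 0; 0 0 1]
T3·…·T1 = [-10/13 -24/13 0; -24/13 10/13 0; 0 0 1]
det M = -4; M⁻¹ = [-5/26 -6/13 0; -6/13 5/26 0; 0 0 1]
M⁻¹ · (98/65, 20/13)ᵀ = (-1, -2/5)ᵀ

p = (-1, -2/5)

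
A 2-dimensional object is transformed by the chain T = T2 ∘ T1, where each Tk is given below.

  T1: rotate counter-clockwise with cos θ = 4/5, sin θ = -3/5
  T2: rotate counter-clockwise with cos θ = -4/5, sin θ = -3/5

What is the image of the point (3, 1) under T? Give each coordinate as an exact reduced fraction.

T(p) = (-3, -1)

T1 rotate counter-clockwise with cos θ = 4/5, sin θ = -3/5: (3, 1) → (3, -1)
T2 rotate counter-clockwise with cos θ = -4/5, sin θ = -3/5: (3, -1) → (-3, -1)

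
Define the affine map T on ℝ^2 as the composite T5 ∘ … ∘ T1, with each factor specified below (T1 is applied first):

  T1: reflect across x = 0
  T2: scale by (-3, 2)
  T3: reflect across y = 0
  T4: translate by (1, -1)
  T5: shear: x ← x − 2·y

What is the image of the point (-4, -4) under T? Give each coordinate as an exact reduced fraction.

T(p) = (-25, 7)

T1 reflect across x = 0: (-4, -4) → (4, -4)
T2 scale by (-3, 2): (4, -4) → (-12, -8)
T3 reflect across y = 0: (-12, -8) → (-12, 8)
T4 translate by (1, -1): (-12, 8) → (-11, 7)
T5 shear: x ← x − 2·y: (-11, 7) → (-25, 7)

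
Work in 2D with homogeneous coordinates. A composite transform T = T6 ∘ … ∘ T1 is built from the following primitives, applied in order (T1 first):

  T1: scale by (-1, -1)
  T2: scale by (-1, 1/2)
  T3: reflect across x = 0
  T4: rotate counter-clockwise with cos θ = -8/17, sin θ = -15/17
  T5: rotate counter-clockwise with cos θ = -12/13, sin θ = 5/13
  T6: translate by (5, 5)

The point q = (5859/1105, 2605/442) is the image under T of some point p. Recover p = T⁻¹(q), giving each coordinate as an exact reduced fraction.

p = (-4/5, -1)

T1 = [-1 0 0; 0 -1 0; 0 0 1]
T2·T1 = [1 0 0; 0 -1/2 0; 0 0 1]
T3·…·T1 = [-1 0 0; 0 -1/2 0; 0 0 1]
T4·…·T1 = [8/17 -15/34 0; 15/17 4/17 0; 0 0 1]
T5·…·T1 = [-171/221 70/221 0; -140/221 -171/442 0; 0 0 1]
T6·…·T1 = [-171/221 70/221 5; -140/221 -171/442 5; 0 0 1]
det M = 1/2; M⁻¹ = [-171/221 -140/221 1555/221; 280/221 -342/221 310/221; 0 0 1]
M⁻¹ · (5859/1105, 2605/442)ᵀ = (-4/5, -1)ᵀ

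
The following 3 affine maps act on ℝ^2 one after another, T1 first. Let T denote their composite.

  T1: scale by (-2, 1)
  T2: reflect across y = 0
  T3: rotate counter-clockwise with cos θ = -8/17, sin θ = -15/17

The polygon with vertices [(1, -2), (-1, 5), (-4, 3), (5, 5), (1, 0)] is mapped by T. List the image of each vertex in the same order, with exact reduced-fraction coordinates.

image vertices: (46/17, 14/17), (-91/17, 10/17), (-109/17, -96/17), (5/17, 190/17), (16/17, 30/17)

T1 scale by (-2, 1): (1, -2) → (-2, -2); (-1, 5) → (2, 5); (-4, 3) → (8, 3); (5, 5) → (-10, 5); (1, 0) → (-2, 0)
T2 reflect across y = 0: (-2, -2) → (-2, 2); (2, 5) → (2, -5); (8, 3) → (8, -3); (-10, 5) → (-10, -5); (-2, 0) → (-2, 0)
T3 rotate counter-clockwise with cos θ = -8/17, sin θ = -15/17: (-2, 2) → (46/17, 14/17); (2, -5) → (-91/17, 10/17); (8, -3) → (-109/17, -96/17); (-10, -5) → (5/17, 190/17); (-2, 0) → (16/17, 30/17)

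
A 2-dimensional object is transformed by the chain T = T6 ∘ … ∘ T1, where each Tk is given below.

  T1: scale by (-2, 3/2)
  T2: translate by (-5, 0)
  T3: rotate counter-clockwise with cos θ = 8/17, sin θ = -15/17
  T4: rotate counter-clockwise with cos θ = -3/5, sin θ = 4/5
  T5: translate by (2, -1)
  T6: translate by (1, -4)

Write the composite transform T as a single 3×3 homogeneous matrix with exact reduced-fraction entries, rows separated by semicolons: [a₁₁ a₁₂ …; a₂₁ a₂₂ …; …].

T1 = [-2 0 0; 0 3/2 0; 0 0 1]
T2·T1 = [-2 0 -5; 0 3/2 0; 0 0 1]
T3·…·T1 = [-16/17 45/34 -40/17; 30/17 12/17 75/17; 0 0 1]
T4·…·T1 = [-72/85 -231/170 -36/17; -154/85 54/85 -77/17; 0 0 1]
T5·…·T1 = [-72/85 -231/170 -2/17; -154/85 54/85 -94/17; 0 0 1]
T6·…·T1 = [-72/85 -231/170 15/17; -154/85 54/85 -162/17; 0 0 1]

T = [-72/85 -231/170 15/17; -154/85 54/85 -162/17; 0 0 1]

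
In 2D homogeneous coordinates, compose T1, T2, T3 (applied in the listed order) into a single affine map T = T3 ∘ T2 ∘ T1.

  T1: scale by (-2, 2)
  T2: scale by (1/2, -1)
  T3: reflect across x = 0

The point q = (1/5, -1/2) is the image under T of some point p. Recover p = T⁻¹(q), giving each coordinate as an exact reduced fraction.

p = (1/5, 1/4)

T1 = [-2 0 0; 0 2 0; 0 0 1]
T2·T1 = [-1 0 0; 0 -2 0; 0 0 1]
T3·…·T1 = [1 0 0; 0 -2 0; 0 0 1]
det M = -2; M⁻¹ = [1 0 0; 0 -1/2 0; 0 0 1]
M⁻¹ · (1/5, -1/2)ᵀ = (1/5, 1/4)ᵀ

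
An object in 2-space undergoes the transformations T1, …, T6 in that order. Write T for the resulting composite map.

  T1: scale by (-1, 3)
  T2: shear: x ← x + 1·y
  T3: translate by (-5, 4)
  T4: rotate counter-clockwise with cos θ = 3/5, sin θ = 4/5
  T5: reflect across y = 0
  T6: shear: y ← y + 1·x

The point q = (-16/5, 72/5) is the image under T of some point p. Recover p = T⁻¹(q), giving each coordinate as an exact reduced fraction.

T1 = [-1 0 0; 0 3 0; 0 0 1]
T2·T1 = [-1 3 0; 0 3 0; 0 0 1]
T3·…·T1 = [-1 3 -5; 0 3 4; 0 0 1]
T4·…·T1 = [-3/5 -3/5 -31/5; -4/5 21/5 -8/5; 0 0 1]
T5·…·T1 = [-3/5 -3/5 -31/5; 4/5 -21/5 8/5; 0 0 1]
T6·…·T1 = [-3/5 -3/5 -31/5; 1/5 -24/5 -23/5; 0 0 1]
det M = 3; M⁻¹ = [-8/5 1/5 -9; -1/15 -1/5 -4/3; 0 0 1]
M⁻¹ · (-16/5, 72/5)ᵀ = (-1, -4)ᵀ

p = (-1, -4)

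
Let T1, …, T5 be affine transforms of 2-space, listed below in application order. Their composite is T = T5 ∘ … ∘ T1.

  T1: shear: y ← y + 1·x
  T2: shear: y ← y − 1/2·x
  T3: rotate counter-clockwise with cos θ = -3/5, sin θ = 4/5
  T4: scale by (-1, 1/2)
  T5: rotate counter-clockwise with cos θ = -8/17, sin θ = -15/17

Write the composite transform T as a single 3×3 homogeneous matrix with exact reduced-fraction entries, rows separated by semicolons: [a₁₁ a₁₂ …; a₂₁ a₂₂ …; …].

T1 = [1 0 0; 1 1 0; 0 0 1]
T2·T1 = [1 0 0; 1/2 1 0; 0 0 1]
T3·…·T1 = [-1 -4/5 0; 1/2 -3/5 0; 0 0 1]
T4·…·T1 = [1 4/5 0; 1/4 -3/10 0; 0 0 1]
T5·…·T1 = [-1/4 -109/170 0; -1 -48/85 0; 0 0 1]

T = [-1/4 -109/170 0; -1 -48/85 0; 0 0 1]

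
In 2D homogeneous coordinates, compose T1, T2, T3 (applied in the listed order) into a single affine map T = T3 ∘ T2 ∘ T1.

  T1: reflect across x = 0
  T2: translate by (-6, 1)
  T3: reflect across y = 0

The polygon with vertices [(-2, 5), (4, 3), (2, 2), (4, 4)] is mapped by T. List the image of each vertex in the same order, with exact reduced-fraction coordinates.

T1 reflect across x = 0: (-2, 5) → (2, 5); (4, 3) → (-4, 3); (2, 2) → (-2, 2); (4, 4) → (-4, 4)
T2 translate by (-6, 1): (2, 5) → (-4, 6); (-4, 3) → (-10, 4); (-2, 2) → (-8, 3); (-4, 4) → (-10, 5)
T3 reflect across y = 0: (-4, 6) → (-4, -6); (-10, 4) → (-10, -4); (-8, 3) → (-8, -3); (-10, 5) → (-10, -5)

image vertices: (-4, -6), (-10, -4), (-8, -3), (-10, -5)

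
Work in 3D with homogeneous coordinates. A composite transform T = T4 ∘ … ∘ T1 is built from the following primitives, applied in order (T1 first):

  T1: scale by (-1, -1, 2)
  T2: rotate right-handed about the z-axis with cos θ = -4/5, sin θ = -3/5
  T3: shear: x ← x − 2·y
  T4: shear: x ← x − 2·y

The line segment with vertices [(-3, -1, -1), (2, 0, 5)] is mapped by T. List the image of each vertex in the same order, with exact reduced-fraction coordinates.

T1 scale by (-1, -1, 2): (-3, -1, -1) → (3, 1, -2); (2, 0, 5) → (-2, 0, 10)
T2 rotate right-handed about the z-axis with cos θ = -4/5, sin θ = -3/5: (3, 1, -2) → (-9/5, -13/5, -2); (-2, 0, 10) → (8/5, 6/5, 10)
T3 shear: x ← x − 2·y: (-9/5, -13/5, -2) → (17/5, -13/5, -2); (8/5, 6/5, 10) → (-4/5, 6/5, 10)
T4 shear: x ← x − 2·y: (17/5, -13/5, -2) → (43/5, -13/5, -2); (-4/5, 6/5, 10) → (-16/5, 6/5, 10)

image vertices: (43/5, -13/5, -2), (-16/5, 6/5, 10)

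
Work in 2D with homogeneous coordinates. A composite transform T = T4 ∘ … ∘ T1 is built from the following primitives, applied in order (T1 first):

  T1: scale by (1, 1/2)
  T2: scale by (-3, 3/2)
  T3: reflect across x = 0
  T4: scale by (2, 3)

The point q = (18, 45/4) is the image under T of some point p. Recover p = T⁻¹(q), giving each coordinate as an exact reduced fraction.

p = (3, 5)

T1 = [1 0 0; 0 1/2 0; 0 0 1]
T2·T1 = [-3 0 0; 0 3/4 0; 0 0 1]
T3·…·T1 = [3 0 0; 0 3/4 0; 0 0 1]
T4·…·T1 = [6 0 0; 0 9/4 0; 0 0 1]
det M = 27/2; M⁻¹ = [1/6 0 0; 0 4/9 0; 0 0 1]
M⁻¹ · (18, 45/4)ᵀ = (3, 5)ᵀ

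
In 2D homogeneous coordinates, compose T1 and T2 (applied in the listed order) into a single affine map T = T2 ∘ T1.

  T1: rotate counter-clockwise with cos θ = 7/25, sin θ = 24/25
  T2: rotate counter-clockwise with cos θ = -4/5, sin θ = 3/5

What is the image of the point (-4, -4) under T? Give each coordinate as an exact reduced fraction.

T1 rotate counter-clockwise with cos θ = 7/25, sin θ = 24/25: (-4, -4) → (68/25, -124/25)
T2 rotate counter-clockwise with cos θ = -4/5, sin θ = 3/5: (68/25, -124/25) → (4/5, 28/5)

T(p) = (4/5, 28/5)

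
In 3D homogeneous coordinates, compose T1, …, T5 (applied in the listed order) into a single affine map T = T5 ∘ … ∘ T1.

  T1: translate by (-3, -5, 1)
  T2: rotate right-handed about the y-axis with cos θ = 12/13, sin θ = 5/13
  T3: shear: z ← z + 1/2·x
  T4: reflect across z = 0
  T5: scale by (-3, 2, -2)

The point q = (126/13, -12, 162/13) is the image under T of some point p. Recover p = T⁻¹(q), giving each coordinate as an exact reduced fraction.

T1 = [1 0 0 -3; 0 1 0 -5; 0 0 1 1; 0 0 0 1]
T2·T1 = [12/13 0 5/13 -31/13; 0 1 0 -5; -5/13 0 12/13 27/13; 0 0 0 1]
T3·…·T1 = [12/13 0 5/13 -31/13; 0 1 0 -5; 1/13 0 29/26 23/26; 0 0 0 1]
T4·…·T1 = [12/13 0 5/13 -31/13; 0 1 0 -5; -1/13 0 -29/26 -23/26; 0 0 0 1]
T5·…·T1 = [-36/13 0 -15/13 93/13; 0 2 0 -10; 2/13 0 29/13 23/13; 0 0 0 1]
det M = -12; M⁻¹ = [-29/78 0 -5/26 3; 0 1/2 0 5; 1/39 0 6/13 -1; 0 0 0 1]
M⁻¹ · (126/13, -12, 162/13)ᵀ = (-3, -1, 5)ᵀ

p = (-3, -1, 5)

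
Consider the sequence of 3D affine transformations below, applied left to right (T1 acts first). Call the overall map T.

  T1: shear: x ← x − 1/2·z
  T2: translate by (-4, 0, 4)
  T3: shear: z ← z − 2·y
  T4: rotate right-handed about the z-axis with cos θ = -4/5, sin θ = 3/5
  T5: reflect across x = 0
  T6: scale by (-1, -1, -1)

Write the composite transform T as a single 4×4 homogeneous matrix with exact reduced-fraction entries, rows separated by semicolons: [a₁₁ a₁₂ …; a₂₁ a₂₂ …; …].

T1 = [1 0 -1/2 0; 0 1 0 0; 0 0 1 0; 0 0 0 1]
T2·T1 = [1 0 -1/2 -4; 0 1 0 0; 0 0 1 4; 0 0 0 1]
T3·…·T1 = [1 0 -1/2 -4; 0 1 0 0; 0 -2 1 4; 0 0 0 1]
T4·…·T1 = [-4/5 -3/5 2/5 16/5; 3/5 -4/5 -3/10 -12/5; 0 -2 1 4; 0 0 0 1]
T5·…·T1 = [4/5 3/5 -2/5 -16/5; 3/5 -4/5 -3/10 -12/5; 0 -2 1 4; 0 0 0 1]
T6·…·T1 = [-4/5 -3/5 2/5 16/5; -3/5 4/5 3/10 12/5; 0 2 -1 -4; 0 0 0 1]

T = [-4/5 -3/5 2/5 16/5; -3/5 4/5 3/10 12/5; 0 2 -1 -4; 0 0 0 1]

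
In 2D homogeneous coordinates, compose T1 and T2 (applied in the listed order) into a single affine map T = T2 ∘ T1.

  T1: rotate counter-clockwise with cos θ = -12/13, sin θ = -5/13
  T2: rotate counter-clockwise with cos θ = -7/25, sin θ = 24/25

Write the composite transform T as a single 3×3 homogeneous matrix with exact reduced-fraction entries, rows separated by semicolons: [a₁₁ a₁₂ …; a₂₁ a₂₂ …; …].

T = [204/325 253/325 0; -253/325 204/325 0; 0 0 1]

T1 = [-12/13 5/13 0; -5/13 -12/13 0; 0 0 1]
T2·T1 = [204/325 253/325 0; -253/325 204/325 0; 0 0 1]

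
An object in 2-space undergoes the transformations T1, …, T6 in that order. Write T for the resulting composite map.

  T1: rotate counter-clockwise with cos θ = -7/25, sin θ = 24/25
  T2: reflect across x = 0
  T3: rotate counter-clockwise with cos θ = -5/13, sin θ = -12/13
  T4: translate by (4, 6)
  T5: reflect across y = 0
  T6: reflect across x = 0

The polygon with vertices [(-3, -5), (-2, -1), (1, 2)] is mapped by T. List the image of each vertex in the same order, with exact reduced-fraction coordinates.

image vertices: (-1561/325, -3827/325), (-998/325, -2611/325), (-229/65, -248/65)

T1 rotate counter-clockwise with cos θ = -7/25, sin θ = 24/25: (-3, -5) → (141/25, -37/25); (-2, -1) → (38/25, -41/25); (1, 2) → (-11/5, 2/5)
T2 reflect across x = 0: (141/25, -37/25) → (-141/25, -37/25); (38/25, -41/25) → (-38/25, -41/25); (-11/5, 2/5) → (11/5, 2/5)
T3 rotate counter-clockwise with cos θ = -5/13, sin θ = -12/13: (-141/25, -37/25) → (261/325, 1877/325); (-38/25, -41/25) → (-302/325, 661/325); (11/5, 2/5) → (-31/65, -142/65)
T4 translate by (4, 6): (261/325, 1877/325) → (1561/325, 3827/325); (-302/325, 661/325) → (998/325, 2611/325); (-31/65, -142/65) → (229/65, 248/65)
T5 reflect across y = 0: (1561/325, 3827/325) → (1561/325, -3827/325); (998/325, 2611/325) → (998/325, -2611/325); (229/65, 248/65) → (229/65, -248/65)
T6 reflect across x = 0: (1561/325, -3827/325) → (-1561/325, -3827/325); (998/325, -2611/325) → (-998/325, -2611/325); (229/65, -248/65) → (-229/65, -248/65)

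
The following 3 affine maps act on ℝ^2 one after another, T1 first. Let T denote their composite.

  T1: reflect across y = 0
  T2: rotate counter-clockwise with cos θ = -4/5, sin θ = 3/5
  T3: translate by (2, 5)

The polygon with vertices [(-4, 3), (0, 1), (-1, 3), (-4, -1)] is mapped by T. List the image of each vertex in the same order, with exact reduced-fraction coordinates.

T1 reflect across y = 0: (-4, 3) → (-4, -3); (0, 1) → (0, -1); (-1, 3) → (-1, -3); (-4, -1) → (-4, 1)
T2 rotate counter-clockwise with cos θ = -4/5, sin θ = 3/5: (-4, -3) → (5, 0); (0, -1) → (3/5, 4/5); (-1, -3) → (13/5, 9/5); (-4, 1) → (13/5, -16/5)
T3 translate by (2, 5): (5, 0) → (7, 5); (3/5, 4/5) → (13/5, 29/5); (13/5, 9/5) → (23/5, 34/5); (13/5, -16/5) → (23/5, 9/5)

image vertices: (7, 5), (13/5, 29/5), (23/5, 34/5), (23/5, 9/5)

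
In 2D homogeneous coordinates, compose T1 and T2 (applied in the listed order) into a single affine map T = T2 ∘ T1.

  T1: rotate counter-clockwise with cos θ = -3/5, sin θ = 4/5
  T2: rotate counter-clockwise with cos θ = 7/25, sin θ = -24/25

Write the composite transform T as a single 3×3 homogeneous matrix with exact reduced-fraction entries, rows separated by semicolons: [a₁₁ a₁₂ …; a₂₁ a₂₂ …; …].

T1 = [-3/5 -4/5 0; 4/5 -3/5 0; 0 0 1]
T2·T1 = [3/5 -4/5 0; 4/5 3/5 0; 0 0 1]

T = [3/5 -4/5 0; 4/5 3/5 0; 0 0 1]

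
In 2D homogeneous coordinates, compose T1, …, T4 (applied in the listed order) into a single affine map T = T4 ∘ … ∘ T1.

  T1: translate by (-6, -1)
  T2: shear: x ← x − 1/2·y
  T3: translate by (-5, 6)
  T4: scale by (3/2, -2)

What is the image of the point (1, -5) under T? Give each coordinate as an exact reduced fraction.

T(p) = (-21/2, 0)

T1 translate by (-6, -1): (1, -5) → (-5, -6)
T2 shear: x ← x − 1/2·y: (-5, -6) → (-2, -6)
T3 translate by (-5, 6): (-2, -6) → (-7, 0)
T4 scale by (3/2, -2): (-7, 0) → (-21/2, 0)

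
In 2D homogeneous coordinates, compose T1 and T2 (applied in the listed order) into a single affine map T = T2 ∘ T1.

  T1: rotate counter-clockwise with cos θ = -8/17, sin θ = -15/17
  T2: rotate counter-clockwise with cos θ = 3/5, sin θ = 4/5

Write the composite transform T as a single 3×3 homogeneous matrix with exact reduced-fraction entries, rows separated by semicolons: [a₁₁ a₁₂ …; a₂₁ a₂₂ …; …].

T1 = [-8/17 15/17 0; -15/17 -8/17 0; 0 0 1]
T2·T1 = [36/85 77/85 0; -77/85 36/85 0; 0 0 1]

T = [36/85 77/85 0; -77/85 36/85 0; 0 0 1]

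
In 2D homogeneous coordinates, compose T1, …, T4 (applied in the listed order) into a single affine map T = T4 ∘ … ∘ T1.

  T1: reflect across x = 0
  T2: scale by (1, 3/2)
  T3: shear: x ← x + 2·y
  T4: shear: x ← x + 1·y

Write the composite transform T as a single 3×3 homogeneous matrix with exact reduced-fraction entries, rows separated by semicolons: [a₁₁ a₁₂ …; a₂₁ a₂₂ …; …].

T1 = [-1 0 0; 0 1 0; 0 0 1]
T2·T1 = [-1 0 0; 0 3/2 0; 0 0 1]
T3·…·T1 = [-1 3 0; 0 3/2 0; 0 0 1]
T4·…·T1 = [-1 9/2 0; 0 3/2 0; 0 0 1]

T = [-1 9/2 0; 0 3/2 0; 0 0 1]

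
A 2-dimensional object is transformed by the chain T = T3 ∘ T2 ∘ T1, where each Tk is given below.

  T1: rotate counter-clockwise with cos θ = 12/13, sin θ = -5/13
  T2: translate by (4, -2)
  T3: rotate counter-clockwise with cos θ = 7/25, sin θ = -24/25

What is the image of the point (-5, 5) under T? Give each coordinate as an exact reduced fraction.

T1 rotate counter-clockwise with cos θ = 12/13, sin θ = -5/13: (-5, 5) → (-35/13, 85/13)
T2 translate by (4, -2): (-35/13, 85/13) → (17/13, 59/13)
T3 rotate counter-clockwise with cos θ = 7/25, sin θ = -24/25: (17/13, 59/13) → (307/65, 1/65)

T(p) = (307/65, 1/65)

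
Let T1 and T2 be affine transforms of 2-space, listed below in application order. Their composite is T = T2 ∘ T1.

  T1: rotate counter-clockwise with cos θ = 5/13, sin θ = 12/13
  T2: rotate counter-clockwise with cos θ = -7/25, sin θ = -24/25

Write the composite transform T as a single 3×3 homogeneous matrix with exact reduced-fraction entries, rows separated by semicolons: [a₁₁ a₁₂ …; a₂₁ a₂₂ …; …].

T1 = [5/13 -12/13 0; 12/13 5/13 0; 0 0 1]
T2·T1 = [253/325 204/325 0; -204/325 253/325 0; 0 0 1]

T = [253/325 204/325 0; -204/325 253/325 0; 0 0 1]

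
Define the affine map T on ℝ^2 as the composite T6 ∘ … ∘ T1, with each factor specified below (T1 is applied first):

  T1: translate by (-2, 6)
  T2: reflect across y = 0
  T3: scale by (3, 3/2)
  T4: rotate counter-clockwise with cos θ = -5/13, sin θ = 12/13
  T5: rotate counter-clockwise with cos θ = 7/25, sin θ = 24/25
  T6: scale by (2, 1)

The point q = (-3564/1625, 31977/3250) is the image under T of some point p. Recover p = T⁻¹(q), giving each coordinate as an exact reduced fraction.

p = (2, 3/5)

T1 = [1 0 -2; 0 1 6; 0 0 1]
T2·T1 = [1 0 -2; 0 -1 -6; 0 0 1]
T3·…·T1 = [3 0 -6; 0 -3/2 -9; 0 0 1]
T4·…·T1 = [-15/13 18/13 138/13; 36/13 15/26 -27/13; 0 0 1]
T5·…·T1 = [-969/325 -54/325 1614/325; -108/325 969/650 3123/325; 0 0 1]
T6·…·T1 = [-1938/325 -108/325 3228/325; -108/325 969/650 3123/325; 0 0 1]
det M = -9; M⁻¹ = [-323/1950 -12/325 2; -12/325 646/975 -6; 0 0 1]
M⁻¹ · (-3564/1625, 31977/3250)ᵀ = (2, 3/5)ᵀ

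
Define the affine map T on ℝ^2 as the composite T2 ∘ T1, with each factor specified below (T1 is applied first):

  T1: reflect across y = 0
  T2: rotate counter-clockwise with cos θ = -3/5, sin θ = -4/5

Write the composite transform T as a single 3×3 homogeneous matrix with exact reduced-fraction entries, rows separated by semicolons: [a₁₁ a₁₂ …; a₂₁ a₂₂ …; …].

T = [-3/5 -4/5 0; -4/5 3/5 0; 0 0 1]

T1 = [1 0 0; 0 -1 0; 0 0 1]
T2·T1 = [-3/5 -4/5 0; -4/5 3/5 0; 0 0 1]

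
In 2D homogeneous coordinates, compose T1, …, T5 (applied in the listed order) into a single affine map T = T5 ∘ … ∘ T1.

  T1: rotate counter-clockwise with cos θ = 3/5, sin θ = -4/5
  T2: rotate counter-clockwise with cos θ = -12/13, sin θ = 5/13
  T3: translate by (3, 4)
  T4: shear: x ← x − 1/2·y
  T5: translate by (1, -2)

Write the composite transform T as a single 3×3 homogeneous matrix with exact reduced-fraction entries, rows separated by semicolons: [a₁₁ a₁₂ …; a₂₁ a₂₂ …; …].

T1 = [3/5 4/5 0; -4/5 3/5 0; 0 0 1]
T2·T1 = [-16/65 -63/65 0; 63/65 -16/65 0; 0 0 1]
T3·…·T1 = [-16/65 -63/65 3; 63/65 -16/65 4; 0 0 1]
T4·…·T1 = [-19/26 -11/13 1; 63/65 -16/65 4; 0 0 1]
T5·…·T1 = [-19/26 -11/13 2; 63/65 -16/65 2; 0 0 1]

T = [-19/26 -11/13 2; 63/65 -16/65 2; 0 0 1]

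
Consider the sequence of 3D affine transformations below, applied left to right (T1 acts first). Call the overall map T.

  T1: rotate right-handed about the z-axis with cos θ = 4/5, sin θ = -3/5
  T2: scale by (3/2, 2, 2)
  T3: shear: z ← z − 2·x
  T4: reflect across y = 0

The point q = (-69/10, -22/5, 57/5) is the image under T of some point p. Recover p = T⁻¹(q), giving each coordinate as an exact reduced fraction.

T1 = [4/5 3/5 0 0; -3/5 4/5 0 0; 0 0 1 0; 0 0 0 1]
T2·T1 = [6/5 9/10 0 0; -6/5 8/5 0 0; 0 0 2 0; 0 0 0 1]
T3·…·T1 = [6/5 9/10 0 0; -6/5 8/5 0 0; -12/5 -9/5 2 0; 0 0 0 1]
T4·…·T1 = [6/5 9/10 0 0; 6/5 -8/5 0 0; -12/5 -9/5 2 0; 0 0 0 1]
det M = -6; M⁻¹ = [8/15 3/10 0 0; 2/5 -2/5 0 0; 1 0 1/2 0; 0 0 0 1]
M⁻¹ · (-69/10, -22/5, 57/5)ᵀ = (-5, -1, -6/5)ᵀ

p = (-5, -1, -6/5)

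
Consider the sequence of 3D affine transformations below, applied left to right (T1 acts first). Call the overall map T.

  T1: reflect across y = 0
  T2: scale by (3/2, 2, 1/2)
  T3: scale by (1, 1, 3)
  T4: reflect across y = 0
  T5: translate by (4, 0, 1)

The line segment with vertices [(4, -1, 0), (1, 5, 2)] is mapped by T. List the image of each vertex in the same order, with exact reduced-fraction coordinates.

T1 reflect across y = 0: (4, -1, 0) → (4, 1, 0); (1, 5, 2) → (1, -5, 2)
T2 scale by (3/2, 2, 1/2): (4, 1, 0) → (6, 2, 0); (1, -5, 2) → (3/2, -10, 1)
T3 scale by (1, 1, 3): (6, 2, 0) → (6, 2, 0); (3/2, -10, 1) → (3/2, -10, 3)
T4 reflect across y = 0: (6, 2, 0) → (6, -2, 0); (3/2, -10, 3) → (3/2, 10, 3)
T5 translate by (4, 0, 1): (6, -2, 0) → (10, -2, 1); (3/2, 10, 3) → (11/2, 10, 4)

image vertices: (10, -2, 1), (11/2, 10, 4)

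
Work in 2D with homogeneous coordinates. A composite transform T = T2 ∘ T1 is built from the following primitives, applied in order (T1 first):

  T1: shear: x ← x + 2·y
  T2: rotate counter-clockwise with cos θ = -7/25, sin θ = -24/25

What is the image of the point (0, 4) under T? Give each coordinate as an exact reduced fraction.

T1 shear: x ← x + 2·y: (0, 4) → (8, 4)
T2 rotate counter-clockwise with cos θ = -7/25, sin θ = -24/25: (8, 4) → (8/5, -44/5)

T(p) = (8/5, -44/5)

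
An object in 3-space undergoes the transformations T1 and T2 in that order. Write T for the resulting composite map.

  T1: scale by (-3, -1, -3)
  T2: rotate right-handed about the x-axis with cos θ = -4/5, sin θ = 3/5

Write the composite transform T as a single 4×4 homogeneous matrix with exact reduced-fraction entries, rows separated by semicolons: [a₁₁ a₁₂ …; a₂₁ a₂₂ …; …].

T1 = [-3 0 0 0; 0 -1 0 0; 0 0 -3 0; 0 0 0 1]
T2·T1 = [-3 0 0 0; 0 4/5 9/5 0; 0 -3/5 12/5 0; 0 0 0 1]

T = [-3 0 0 0; 0 4/5 9/5 0; 0 -3/5 12/5 0; 0 0 0 1]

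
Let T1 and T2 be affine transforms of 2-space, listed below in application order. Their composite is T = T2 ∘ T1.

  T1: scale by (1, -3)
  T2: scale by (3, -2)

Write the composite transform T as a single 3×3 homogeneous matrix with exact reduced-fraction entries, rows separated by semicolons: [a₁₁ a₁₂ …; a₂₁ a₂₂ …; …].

T = [3 0 0; 0 6 0; 0 0 1]

T1 = [1 0 0; 0 -3 0; 0 0 1]
T2·T1 = [3 0 0; 0 6 0; 0 0 1]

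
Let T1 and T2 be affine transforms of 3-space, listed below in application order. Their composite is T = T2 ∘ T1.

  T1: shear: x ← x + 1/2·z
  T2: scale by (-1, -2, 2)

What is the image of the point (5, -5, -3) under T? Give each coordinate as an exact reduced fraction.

T1 shear: x ← x + 1/2·z: (5, -5, -3) → (7/2, -5, -3)
T2 scale by (-1, -2, 2): (7/2, -5, -3) → (-7/2, 10, -6)

T(p) = (-7/2, 10, -6)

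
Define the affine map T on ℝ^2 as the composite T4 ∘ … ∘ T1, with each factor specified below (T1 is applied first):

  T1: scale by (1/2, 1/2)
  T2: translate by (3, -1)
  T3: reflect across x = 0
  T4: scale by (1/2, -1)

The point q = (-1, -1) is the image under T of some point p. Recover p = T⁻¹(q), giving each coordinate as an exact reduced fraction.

p = (-2, 4)

T1 = [1/2 0 0; 0 1/2 0; 0 0 1]
T2·T1 = [1/2 0 3; 0 1/2 -1; 0 0 1]
T3·…·T1 = [-1/2 0 -3; 0 1/2 -1; 0 0 1]
T4·…·T1 = [-1/4 0 -3/2; 0 -1/2 1; 0 0 1]
det M = 1/8; M⁻¹ = [-4 0 -6; 0 -2 2; 0 0 1]
M⁻¹ · (-1, -1)ᵀ = (-2, 4)ᵀ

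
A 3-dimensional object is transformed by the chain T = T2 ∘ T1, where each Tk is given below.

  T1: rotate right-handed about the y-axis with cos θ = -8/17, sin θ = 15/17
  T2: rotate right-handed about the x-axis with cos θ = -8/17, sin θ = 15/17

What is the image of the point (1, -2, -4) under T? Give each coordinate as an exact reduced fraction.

T(p) = (-4, 1/17, -38/17)

T1 rotate right-handed about the y-axis with cos θ = -8/17, sin θ = 15/17: (1, -2, -4) → (-4, -2, 1)
T2 rotate right-handed about the x-axis with cos θ = -8/17, sin θ = 15/17: (-4, -2, 1) → (-4, 1/17, -38/17)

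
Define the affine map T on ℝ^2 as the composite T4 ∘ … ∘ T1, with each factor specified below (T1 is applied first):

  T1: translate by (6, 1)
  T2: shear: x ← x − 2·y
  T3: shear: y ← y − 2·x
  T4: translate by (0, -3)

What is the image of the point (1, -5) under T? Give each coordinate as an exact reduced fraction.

T(p) = (15, -37)

T1 translate by (6, 1): (1, -5) → (7, -4)
T2 shear: x ← x − 2·y: (7, -4) → (15, -4)
T3 shear: y ← y − 2·x: (15, -4) → (15, -34)
T4 translate by (0, -3): (15, -34) → (15, -37)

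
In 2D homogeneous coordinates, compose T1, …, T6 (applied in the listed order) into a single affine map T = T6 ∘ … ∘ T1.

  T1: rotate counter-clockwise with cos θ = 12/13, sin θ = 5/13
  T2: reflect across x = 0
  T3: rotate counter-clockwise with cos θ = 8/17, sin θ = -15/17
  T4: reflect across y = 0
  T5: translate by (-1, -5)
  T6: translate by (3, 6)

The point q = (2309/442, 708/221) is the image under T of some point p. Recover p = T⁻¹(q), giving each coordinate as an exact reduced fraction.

p = (-5/2, 3)

T1 = [12/13 -5/13 0; 5/13 12/13 0; 0 0 1]
T2·T1 = [-12/13 5/13 0; 5/13 12/13 0; 0 0 1]
T3·…·T1 = [-21/221 220/221 0; 220/221 21/221 0; 0 0 1]
T4·…·T1 = [-21/221 220/221 0; -220/221 -21/221 0; 0 0 1]
T5·…·T1 = [-21/221 220/221 -1; -220/221 -21/221 -5; 0 0 1]
T6·…·T1 = [-21/221 220/221 2; -220/221 -21/221 1; 0 0 1]
det M = 1; M⁻¹ = [-21/221 -220/221 262/221; 220/221 -21/221 -419/221; 0 0 1]
M⁻¹ · (2309/442, 708/221)ᵀ = (-5/2, 3)ᵀ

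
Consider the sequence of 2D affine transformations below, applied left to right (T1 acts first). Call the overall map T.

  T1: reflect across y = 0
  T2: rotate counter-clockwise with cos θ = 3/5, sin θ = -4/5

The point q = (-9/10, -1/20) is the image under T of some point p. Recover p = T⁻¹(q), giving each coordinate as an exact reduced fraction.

T1 = [1 0 0; 0 -1 0; 0 0 1]
T2·T1 = [3/5 -4/5 0; -4/5 -3/5 0; 0 0 1]
det M = -1; M⁻¹ = [3/5 -4/5 0; -4/5 -3/5 0; 0 0 1]
M⁻¹ · (-9/10, -1/20)ᵀ = (-1/2, 3/4)ᵀ

p = (-1/2, 3/4)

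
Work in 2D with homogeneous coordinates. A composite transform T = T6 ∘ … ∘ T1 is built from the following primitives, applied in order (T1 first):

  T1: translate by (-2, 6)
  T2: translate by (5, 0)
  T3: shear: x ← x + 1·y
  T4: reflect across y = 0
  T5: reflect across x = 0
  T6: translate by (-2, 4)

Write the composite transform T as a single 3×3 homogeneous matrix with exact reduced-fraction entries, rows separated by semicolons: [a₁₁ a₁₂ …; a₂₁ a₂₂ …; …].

T = [-1 -1 -11; 0 -1 -2; 0 0 1]

T1 = [1 0 -2; 0 1 6; 0 0 1]
T2·T1 = [1 0 3; 0 1 6; 0 0 1]
T3·…·T1 = [1 1 9; 0 1 6; 0 0 1]
T4·…·T1 = [1 1 9; 0 -1 -6; 0 0 1]
T5·…·T1 = [-1 -1 -9; 0 -1 -6; 0 0 1]
T6·…·T1 = [-1 -1 -11; 0 -1 -2; 0 0 1]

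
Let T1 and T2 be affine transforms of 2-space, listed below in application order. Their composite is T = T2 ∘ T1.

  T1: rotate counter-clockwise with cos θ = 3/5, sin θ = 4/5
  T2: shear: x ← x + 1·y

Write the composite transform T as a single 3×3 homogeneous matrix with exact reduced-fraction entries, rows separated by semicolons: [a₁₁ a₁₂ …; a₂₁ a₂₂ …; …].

T1 = [3/5 -4/5 0; 4/5 3/5 0; 0 0 1]
T2·T1 = [7/5 -1/5 0; 4/5 3/5 0; 0 0 1]

T = [7/5 -1/5 0; 4/5 3/5 0; 0 0 1]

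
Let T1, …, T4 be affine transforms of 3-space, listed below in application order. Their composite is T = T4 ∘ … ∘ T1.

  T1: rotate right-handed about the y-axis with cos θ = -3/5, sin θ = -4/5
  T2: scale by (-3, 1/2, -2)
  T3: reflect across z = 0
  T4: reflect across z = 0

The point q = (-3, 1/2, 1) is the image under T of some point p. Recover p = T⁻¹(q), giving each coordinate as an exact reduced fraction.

T1 = [-3/5 0 -4/5 0; 0 1 0 0; 4/5 0 -3/5 0; 0 0 0 1]
T2·T1 = [9/5 0 12/5 0; 0 1/2 0 0; -8/5 0 6/5 0; 0 0 0 1]
T3·…·T1 = [9/5 0 12/5 0; 0 1/2 0 0; 8/5 0 -6/5 0; 0 0 0 1]
T4·…·T1 = [9/5 0 12/5 0; 0 1/2 0 0; -8/5 0 6/5 0; 0 0 0 1]
det M = 3; M⁻¹ = [1/5 0 -2/5 0; 0 2 0 0; 4/15 0 3/10 0; 0 0 0 1]
M⁻¹ · (-3, 1/2, 1)ᵀ = (-1, 1, -1/2)ᵀ

p = (-1, 1, -1/2)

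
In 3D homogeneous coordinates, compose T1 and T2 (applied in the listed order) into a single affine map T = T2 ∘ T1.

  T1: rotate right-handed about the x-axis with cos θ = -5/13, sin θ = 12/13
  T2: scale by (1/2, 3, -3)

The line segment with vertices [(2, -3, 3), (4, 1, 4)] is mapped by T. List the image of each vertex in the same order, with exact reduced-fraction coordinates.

image vertices: (1, -63/13, 153/13), (2, -159/13, 24/13)

T1 rotate right-handed about the x-axis with cos θ = -5/13, sin θ = 12/13: (2, -3, 3) → (2, -21/13, -51/13); (4, 1, 4) → (4, -53/13, -8/13)
T2 scale by (1/2, 3, -3): (2, -21/13, -51/13) → (1, -63/13, 153/13); (4, -53/13, -8/13) → (2, -159/13, 24/13)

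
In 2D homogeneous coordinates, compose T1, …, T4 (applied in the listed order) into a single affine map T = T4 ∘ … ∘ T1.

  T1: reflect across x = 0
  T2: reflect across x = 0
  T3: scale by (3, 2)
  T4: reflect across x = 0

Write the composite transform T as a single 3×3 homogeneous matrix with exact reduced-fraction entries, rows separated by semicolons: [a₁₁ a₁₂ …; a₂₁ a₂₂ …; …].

T1 = [-1 0 0; 0 1 0; 0 0 1]
T2·T1 = [1 0 0; 0 1 0; 0 0 1]
T3·…·T1 = [3 0 0; 0 2 0; 0 0 1]
T4·…·T1 = [-3 0 0; 0 2 0; 0 0 1]

T = [-3 0 0; 0 2 0; 0 0 1]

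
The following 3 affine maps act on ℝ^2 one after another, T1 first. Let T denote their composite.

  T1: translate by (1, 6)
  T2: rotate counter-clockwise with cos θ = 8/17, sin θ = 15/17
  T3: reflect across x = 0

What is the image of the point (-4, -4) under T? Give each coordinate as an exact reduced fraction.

T(p) = (54/17, -29/17)

T1 translate by (1, 6): (-4, -4) → (-3, 2)
T2 rotate counter-clockwise with cos θ = 8/17, sin θ = 15/17: (-3, 2) → (-54/17, -29/17)
T3 reflect across x = 0: (-54/17, -29/17) → (54/17, -29/17)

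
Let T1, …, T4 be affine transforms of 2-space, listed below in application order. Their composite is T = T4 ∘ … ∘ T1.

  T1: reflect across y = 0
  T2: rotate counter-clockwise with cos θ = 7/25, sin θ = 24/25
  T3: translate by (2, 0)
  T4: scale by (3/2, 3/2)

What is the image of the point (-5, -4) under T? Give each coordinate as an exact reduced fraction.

T(p) = (-243/50, -138/25)

T1 reflect across y = 0: (-5, -4) → (-5, 4)
T2 rotate counter-clockwise with cos θ = 7/25, sin θ = 24/25: (-5, 4) → (-131/25, -92/25)
T3 translate by (2, 0): (-131/25, -92/25) → (-81/25, -92/25)
T4 scale by (3/2, 3/2): (-81/25, -92/25) → (-243/50, -138/25)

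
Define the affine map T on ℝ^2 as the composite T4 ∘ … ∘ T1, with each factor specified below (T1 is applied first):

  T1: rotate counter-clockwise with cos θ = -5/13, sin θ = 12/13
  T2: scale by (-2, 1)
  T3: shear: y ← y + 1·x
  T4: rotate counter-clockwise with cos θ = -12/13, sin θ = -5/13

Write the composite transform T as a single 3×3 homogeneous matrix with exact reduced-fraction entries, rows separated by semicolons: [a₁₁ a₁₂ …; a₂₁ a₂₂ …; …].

T1 = [-5/13 -12/13 0; 12/13 -5/13 0; 0 0 1]
T2·T1 = [10/13 24/13 0; 12/13 -5/13 0; 0 0 1]
T3·…·T1 = [10/13 24/13 0; 22/13 19/13 0; 0 0 1]
T4·…·T1 = [-10/169 -193/169 0; -314/169 -348/169 0; 0 0 1]

T = [-10/169 -193/169 0; -314/169 -348/169 0; 0 0 1]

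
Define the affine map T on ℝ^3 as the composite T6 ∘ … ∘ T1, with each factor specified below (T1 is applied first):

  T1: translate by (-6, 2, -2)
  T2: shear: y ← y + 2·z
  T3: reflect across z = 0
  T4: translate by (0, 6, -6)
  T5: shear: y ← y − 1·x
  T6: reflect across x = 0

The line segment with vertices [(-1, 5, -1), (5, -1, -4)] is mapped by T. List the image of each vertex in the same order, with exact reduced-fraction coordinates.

T1 translate by (-6, 2, -2): (-1, 5, -1) → (-7, 7, -3); (5, -1, -4) → (-1, 1, -6)
T2 shear: y ← y + 2·z: (-7, 7, -3) → (-7, 1, -3); (-1, 1, -6) → (-1, -11, -6)
T3 reflect across z = 0: (-7, 1, -3) → (-7, 1, 3); (-1, -11, -6) → (-1, -11, 6)
T4 translate by (0, 6, -6): (-7, 1, 3) → (-7, 7, -3); (-1, -11, 6) → (-1, -5, 0)
T5 shear: y ← y − 1·x: (-7, 7, -3) → (-7, 14, -3); (-1, -5, 0) → (-1, -4, 0)
T6 reflect across x = 0: (-7, 14, -3) → (7, 14, -3); (-1, -4, 0) → (1, -4, 0)

image vertices: (7, 14, -3), (1, -4, 0)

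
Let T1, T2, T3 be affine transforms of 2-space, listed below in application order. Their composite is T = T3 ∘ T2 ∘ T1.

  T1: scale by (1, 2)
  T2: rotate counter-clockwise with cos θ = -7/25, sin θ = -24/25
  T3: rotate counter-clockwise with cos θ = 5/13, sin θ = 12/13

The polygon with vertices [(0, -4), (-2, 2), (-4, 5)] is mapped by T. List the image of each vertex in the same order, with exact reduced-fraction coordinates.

image vertices: (-1632/325, -2024/325), (62/65, 284/65), (1028/325, 3346/325)

T1 scale by (1, 2): (0, -4) → (0, -8); (-2, 2) → (-2, 4); (-4, 5) → (-4, 10)
T2 rotate counter-clockwise with cos θ = -7/25, sin θ = -24/25: (0, -8) → (-192/25, 56/25); (-2, 4) → (22/5, 4/5); (-4, 10) → (268/25, 26/25)
T3 rotate counter-clockwise with cos θ = 5/13, sin θ = 12/13: (-192/25, 56/25) → (-1632/325, -2024/325); (22/5, 4/5) → (62/65, 284/65); (268/25, 26/25) → (1028/325, 3346/325)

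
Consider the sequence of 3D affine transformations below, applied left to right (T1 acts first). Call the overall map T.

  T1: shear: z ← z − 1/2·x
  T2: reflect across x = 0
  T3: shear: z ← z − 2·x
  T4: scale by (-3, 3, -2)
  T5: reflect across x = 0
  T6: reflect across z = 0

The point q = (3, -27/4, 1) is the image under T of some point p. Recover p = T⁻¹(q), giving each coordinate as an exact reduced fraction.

p = (-1, -9/4, 2)

T1 = [1 0 0 0; 0 1 0 0; -1/2 0 1 0; 0 0 0 1]
T2·T1 = [-1 0 0 0; 0 1 0 0; -1/2 0 1 0; 0 0 0 1]
T3·…·T1 = [-1 0 0 0; 0 1 0 0; 3/2 0 1 0; 0 0 0 1]
T4·…·T1 = [3 0 0 0; 0 3 0 0; -3 0 -2 0; 0 0 0 1]
T5·…·T1 = [-3 0 0 0; 0 3 0 0; -3 0 -2 0; 0 0 0 1]
T6·…·T1 = [-3 0 0 0; 0 3 0 0; 3 0 2 0; 0 0 0 1]
det M = -18; M⁻¹ = [-1/3 0 0 0; 0 1/3 0 0; 1/2 0 1/2 0; 0 0 0 1]
M⁻¹ · (3, -27/4, 1)ᵀ = (-1, -9/4, 2)ᵀ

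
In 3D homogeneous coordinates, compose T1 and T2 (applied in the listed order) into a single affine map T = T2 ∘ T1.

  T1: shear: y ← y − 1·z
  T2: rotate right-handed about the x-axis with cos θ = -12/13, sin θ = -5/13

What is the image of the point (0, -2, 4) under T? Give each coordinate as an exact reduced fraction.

T1 shear: y ← y − 1·z: (0, -2, 4) → (0, -6, 4)
T2 rotate right-handed about the x-axis with cos θ = -12/13, sin θ = -5/13: (0, -6, 4) → (0, 92/13, -18/13)

T(p) = (0, 92/13, -18/13)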